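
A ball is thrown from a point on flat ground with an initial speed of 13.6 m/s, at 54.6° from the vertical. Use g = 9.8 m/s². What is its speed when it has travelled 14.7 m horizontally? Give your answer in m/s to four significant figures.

vₓ = 13.60 sin 54.6° = 11.09 m/s; v_y0 = 13.60 cos 54.6° = 7.878 m/s.
Time to reach x = 14.7 m: t = x/vₓ = 14.7/11.09 = 1.326 s.
Vertical velocity there: v_y = v_y0 − g t = 7.878 − 9.80 × 1.326 = −5.117 m/s.
Speed: √(vₓ² + v_y²) = √(11.09² + 5.117²) = 12.21 m/s.

12.21 m/s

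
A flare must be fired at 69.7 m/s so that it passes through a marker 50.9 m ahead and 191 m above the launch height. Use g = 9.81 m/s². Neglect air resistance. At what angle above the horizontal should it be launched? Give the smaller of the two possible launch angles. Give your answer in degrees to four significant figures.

Trajectory: y = x tanθ − g x² (1 + tan²θ)/(2v₀²). With x = 50.9, y = 191, v₀ = 69.7, g = 9.81:
2.616 tan²θ − 50.9 tanθ + (193.6) = 0.
tanθ = [50.9 ± √(50.9² − 4 × 2.616 × (193.6))] / (2 × 2.616) = (50.9 ± 23.77) / 5.232, giving tanθ = 5.186 or 14.27.
θ = 79.09° or 85.99°; the smaller is 79.09°.

79.09°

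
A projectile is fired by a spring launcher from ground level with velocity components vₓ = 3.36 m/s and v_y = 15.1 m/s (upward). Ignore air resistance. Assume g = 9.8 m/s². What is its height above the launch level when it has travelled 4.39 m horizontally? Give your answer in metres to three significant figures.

x = vₓ t ⇒ t = 4.39/3.360 = 1.307 s.
Height: y = v_y0 t − ½ g t² = 15.10 × 1.307 − 4.900 × 1.307² = 19.73 − 8.365 = 11.36 m.

11.4 m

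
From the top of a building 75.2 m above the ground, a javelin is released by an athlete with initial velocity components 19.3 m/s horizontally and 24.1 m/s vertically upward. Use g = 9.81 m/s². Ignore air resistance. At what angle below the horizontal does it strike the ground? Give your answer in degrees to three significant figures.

The projectile lands when y = 75.2 + (24.10) t − ½·9.81·t² = 0. Positive root: t = (24.10 + √(24.10² + 2·9.81·75.2)) / 9.81 = (24.10 + 45.35) / 9.81 = 7.079 s.
At impact: v_y = v_y0 − g t = −45.35 m/s; vₓ = 19.30 m/s.
Angle below horizontal: arctan(|v_y|/vₓ) = arctan(45.35/19.30) = 66.94°.

66.9°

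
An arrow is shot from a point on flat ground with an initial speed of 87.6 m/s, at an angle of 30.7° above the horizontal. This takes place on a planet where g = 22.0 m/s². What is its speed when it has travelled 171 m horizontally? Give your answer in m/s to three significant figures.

75.5 m/s

Resolve: vₓ = 87.60 cos 30.7° = 75.32 m/s and v_y0 = 87.60 sin 30.7° = 44.72 m/s.
Time to reach x = 171 m: t = x/vₓ = 171/75.32 = 2.270 s.
Vertical velocity there: v_y = v_y0 − g t = 44.72 − 22.0 × 2.270 = −5.221 m/s.
Speed: √(vₓ² + v_y²) = √(75.32² + 5.221²) = 75.50 m/s.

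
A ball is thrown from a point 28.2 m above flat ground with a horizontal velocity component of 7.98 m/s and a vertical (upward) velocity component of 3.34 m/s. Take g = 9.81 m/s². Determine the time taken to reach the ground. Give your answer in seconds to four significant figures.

2.762 s

With up positive and y = 0 at the ground: y(t) = 28.2 + (3.340) t − 4.905 t². Setting y = 0 and taking the positive root: t = [3.340 + √(3.340² + 2·9.81·28.2)] / 9.81 = (3.340 + 23.76) / 9.81 = 2.762 s.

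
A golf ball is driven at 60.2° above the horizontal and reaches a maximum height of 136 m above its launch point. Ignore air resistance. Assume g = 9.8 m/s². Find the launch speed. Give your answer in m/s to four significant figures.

At the peak v_y = 0, so v_y0 = √(2gH) = √(2 × 9.80 × 136) = 51.63 m/s.
v_y0 = v₀ sin θ ⇒ v₀ = 51.63 / sin 60.2° = 59.50 m/s.

59.50 m/s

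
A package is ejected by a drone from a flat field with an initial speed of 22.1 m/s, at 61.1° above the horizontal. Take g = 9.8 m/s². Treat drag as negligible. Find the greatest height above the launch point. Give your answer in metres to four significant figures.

Components: vₓ = 22.10 cos 61.1° = 10.68 m/s, v_y0 = 22.10 sin 61.1° = 19.35 m/s.
Maximum height: H = v_y0² / (2g) = 19.35² / (2 × 9.80) = 19.10 m.

19.10 m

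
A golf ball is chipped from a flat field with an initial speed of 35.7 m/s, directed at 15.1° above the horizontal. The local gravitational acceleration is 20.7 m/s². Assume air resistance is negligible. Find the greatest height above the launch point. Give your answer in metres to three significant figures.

2.09 m

Horizontal component vₓ = 35.70 cos 15.1° = 34.47 m/s; vertical v_y0 = 35.70 sin 15.1° = 9.300 m/s.
At the apex v_y = 0, so H = v_y0²/(2g) = 9.300²/41.40 = 2.089 m.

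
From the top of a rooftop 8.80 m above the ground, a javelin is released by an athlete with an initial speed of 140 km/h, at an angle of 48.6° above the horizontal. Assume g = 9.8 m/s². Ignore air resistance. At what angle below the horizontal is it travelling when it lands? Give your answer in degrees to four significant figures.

51.20°

Convert: 140 km/h = 140/3.6 = 38.89 m/s.
Resolve: vₓ = 38.89 cos 48.6° = 25.72 m/s and v_y0 = 38.89 sin 48.6° = 29.17 m/s.
The projectile lands when y = 8.80 + (29.17) t − ½·9.80·t² = 0. Positive root: t = (29.17 + √(29.17² + 2·9.80·8.80)) / 9.80 = (29.17 + 31.99) / 9.80 = 6.241 s.
At impact: v_y = v_y0 − g t = −31.99 m/s; vₓ = 25.72 m/s.
Angle below horizontal: arctan(|v_y|/vₓ) = arctan(31.99/25.72) = 51.20°.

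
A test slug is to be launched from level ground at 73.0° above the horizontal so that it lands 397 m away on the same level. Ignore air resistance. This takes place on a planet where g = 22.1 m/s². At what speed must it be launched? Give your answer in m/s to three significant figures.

125 m/s

On level ground R = v₀² sin 2θ / g ⇒ v₀ = √(gR / sin 2θ).
v₀ = √(22.1 × 397 / sin 146.0°) = √(8774 / 0.5592) = √15690 = 125.3 m/s.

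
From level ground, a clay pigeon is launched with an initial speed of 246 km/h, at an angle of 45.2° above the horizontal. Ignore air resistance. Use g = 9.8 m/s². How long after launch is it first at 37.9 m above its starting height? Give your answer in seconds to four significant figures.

0.8556 s

Convert: 246 km/h = 246/3.6 = 68.33 m/s.
Horizontal component vₓ = 68.33 cos 45.2° = 48.15 m/s; vertical v_y0 = 68.33 sin 45.2° = 48.49 m/s.
Require v_y0 t − ½ g t² = 37.9, i.e. 4.900 t² − 48.49 t + 37.9 = 0.
Quadratic formula: t = (48.49 ± √1608.2) / 9.80 = (48.49 ± 40.10) / 9.80 → t = 0.8556 s or 9.040 s.
The first (ascending) time is 0.8556 s.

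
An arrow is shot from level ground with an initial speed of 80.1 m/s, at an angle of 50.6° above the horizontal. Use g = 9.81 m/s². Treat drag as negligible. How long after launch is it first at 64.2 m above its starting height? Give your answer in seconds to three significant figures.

Components: vₓ = 80.10 cos 50.6° = 50.84 m/s, v_y0 = 80.10 sin 50.6° = 61.90 m/s.
Require v_y0 t − ½ g t² = 64.2, i.e. 4.905 t² − 61.90 t + 64.2 = 0.
Quadratic formula: t = (61.90 ± √2571.5) / 9.81 = (61.90 ± 50.71) / 9.81 → t = 1.140 s or 11.48 s.
The first (ascending) time is 1.140 s.

1.14 s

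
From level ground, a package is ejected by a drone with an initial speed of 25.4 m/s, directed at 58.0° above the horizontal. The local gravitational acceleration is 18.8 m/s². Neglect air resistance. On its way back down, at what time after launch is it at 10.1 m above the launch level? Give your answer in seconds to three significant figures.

1.63 s

vₓ = 25.40 cos 58.0° = 13.46 m/s; v_y0 = 25.40 sin 58.0° = 21.54 m/s.
Set y = v_y0 t − ½ g t² = 10.1: 9.400 t² − 21.54 t + 10.1 = 0.
t = [21.54 ± √(21.54² − 2·18.8·10.1)] / 18.8 = (21.54 ± 9.178) / 18.8, so t = 0.6576 s or t = 1.634 s.
The descending-branch root is 1.634 s.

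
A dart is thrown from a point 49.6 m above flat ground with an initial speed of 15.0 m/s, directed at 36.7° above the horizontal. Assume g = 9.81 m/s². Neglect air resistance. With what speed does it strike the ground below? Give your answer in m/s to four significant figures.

Components: vₓ = 15.00 cos 36.7° = 12.03 m/s, v_y0 = 15.00 sin 36.7° = 8.964 m/s.
The projectile lands when y = 49.6 + (8.964) t − ½·9.81·t² = 0. Positive root: t = (8.964 + √(8.964² + 2·9.81·49.6)) / 9.81 = (8.964 + 32.46) / 9.81 = 4.222 s.
Vertical velocity at impact: v_y = v_y0 − g t = 8.964 − 9.81 × 4.222 = −32.46 m/s.
Speed: |v| = √(vₓ² + v_y²) = √(12.03² + 32.46²) = 34.61 m/s.

34.61 m/s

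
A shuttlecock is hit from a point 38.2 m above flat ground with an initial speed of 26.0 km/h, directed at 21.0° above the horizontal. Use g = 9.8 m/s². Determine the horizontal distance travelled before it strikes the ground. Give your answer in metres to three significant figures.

Convert: 26.0 km/h = 26.0/3.6 = 7.222 m/s.
Resolve: vₓ = 7.222 cos 21.0° = 6.743 m/s and v_y0 = 7.222 sin 21.0° = 2.588 m/s.
The projectile lands when y = 38.2 + (2.588) t − ½·9.80·t² = 0. Positive root: t = (2.588 + √(2.588² + 2·9.80·38.2)) / 9.80 = (2.588 + 27.48) / 9.80 = 3.069 s.
Horizontal distance: R = vₓ t = 6.743 × 3.069 = 20.69 m.

20.7 m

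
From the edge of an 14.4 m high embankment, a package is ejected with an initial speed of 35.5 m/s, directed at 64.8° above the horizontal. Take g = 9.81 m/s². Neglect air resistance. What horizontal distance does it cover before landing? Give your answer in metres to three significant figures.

vₓ = 35.50 cos 64.8° = 15.12 m/s; v_y0 = 35.50 sin 64.8° = 32.12 m/s.
Vertical motion (up positive, ground at y = 0): 4.905 t² − (32.12) t − 14.4 = 0, so t = (32.12 + √(32.12² + 2·9.81·14.4)) / 9.81 = (32.12 + 36.25) / 9.81 = 6.970 s.
Horizontal distance: R = vₓ t = 15.12 × 6.970 = 105.4 m.

105 m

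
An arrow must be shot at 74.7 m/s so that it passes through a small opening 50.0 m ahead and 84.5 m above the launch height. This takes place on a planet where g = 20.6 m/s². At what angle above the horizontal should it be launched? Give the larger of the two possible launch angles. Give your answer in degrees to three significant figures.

Trajectory: y = x tanθ − g x² (1 + tan²θ)/(2v₀²). With x = 50.0, y = 84.5, v₀ = 74.7, g = 20.6:
4.615 tan²θ − 50.0 tanθ + (89.11) = 0.
tanθ = [50.0 ± √(50.0² − 4 × 4.615 × (89.11))] / (2 × 4.615) = (50.0 ± 29.24) / 9.229, giving tanθ = 2.249 or 8.586.
θ = 66.03° or 83.36°; the larger is 83.36°.

83.4°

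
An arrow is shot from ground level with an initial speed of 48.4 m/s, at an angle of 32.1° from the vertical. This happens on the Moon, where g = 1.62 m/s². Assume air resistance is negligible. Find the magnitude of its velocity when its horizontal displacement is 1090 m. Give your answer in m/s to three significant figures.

vₓ = 48.40 sin 32.1° = 25.72 m/s; v_y0 = 48.40 cos 32.1° = 41.00 m/s.
At x = 1090 m, t = x/vₓ = 1090/25.72 = 42.38 s.
Vertical velocity there: v_y = v_y0 − g t = 41.00 − 1.62 × 42.38 = −27.65 m/s.
Speed: √(vₓ² + v_y²) = √(25.72² + 27.65²) = 37.77 m/s.

37.8 m/s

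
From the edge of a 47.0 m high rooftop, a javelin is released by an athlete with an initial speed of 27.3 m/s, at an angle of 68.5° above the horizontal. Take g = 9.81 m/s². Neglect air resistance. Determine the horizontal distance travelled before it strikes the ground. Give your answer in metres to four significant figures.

vₓ = 27.30 cos 68.5° = 10.01 m/s; v_y0 = 27.30 sin 68.5° = 25.40 m/s.
Vertical motion (up positive, ground at y = 0): 4.905 t² − (25.40) t − 47.0 = 0, so t = (25.40 + √(25.40² + 2·9.81·47.0)) / 9.81 = (25.40 + 39.59) / 9.81 = 6.625 s.
Horizontal distance: R = vₓ t = 10.01 × 6.625 = 66.28 m.

66.28 m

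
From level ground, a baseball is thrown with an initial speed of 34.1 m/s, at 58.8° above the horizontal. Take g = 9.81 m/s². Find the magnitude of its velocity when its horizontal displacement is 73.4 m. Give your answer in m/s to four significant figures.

21.13 m/s

vₓ = 34.10 cos 58.8° = 17.66 m/s; v_y0 = 34.10 sin 58.8° = 29.17 m/s.
x = vₓ t ⇒ t = 73.4/17.66 = 4.155 s.
Vertical velocity there: v_y = v_y0 − g t = 29.17 − 9.81 × 4.155 = −11.59 m/s.
Speed: √(vₓ² + v_y²) = √(17.66² + 11.59²) = 21.13 m/s.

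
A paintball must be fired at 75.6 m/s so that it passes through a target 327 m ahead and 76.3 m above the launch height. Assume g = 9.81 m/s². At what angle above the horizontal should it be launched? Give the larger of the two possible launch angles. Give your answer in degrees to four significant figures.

71.22°

Trajectory: y = x tanθ − g x² (1 + tan²θ)/(2v₀²). With x = 327, y = 76.3, v₀ = 75.6, g = 9.81:
91.77 tan²θ − 327 tanθ + (168.1) = 0.
tanθ = [327 ± √(327² − 4 × 91.77 × (168.1))] / (2 × 91.77) = (327 ± 212.7) / 183.5, giving tanθ = 0.6228 or 2.941.
θ = 31.92° or 71.22°; the larger is 71.22°.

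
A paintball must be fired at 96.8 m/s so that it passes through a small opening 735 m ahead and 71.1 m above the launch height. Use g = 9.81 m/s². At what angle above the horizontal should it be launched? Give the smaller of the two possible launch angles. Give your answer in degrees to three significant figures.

Trajectory: y = x tanθ − g x² (1 + tan²θ)/(2v₀²). With x = 735, y = 71.1, v₀ = 96.8, g = 9.81:
282.8 tan²θ − 735 tanθ + (353.9) = 0.
tanθ = [735 ± √(735² − 4 × 282.8 × (353.9))] / (2 × 282.8) = (735 ± 374.1) / 565.6, giving tanθ = 0.6382 or 1.961.
θ = 32.55° or 62.98°; the smaller is 32.55°.

32.5°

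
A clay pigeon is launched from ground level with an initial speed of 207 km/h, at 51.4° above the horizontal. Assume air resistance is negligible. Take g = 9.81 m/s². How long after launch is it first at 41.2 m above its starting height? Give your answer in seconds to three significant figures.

Convert: 207 km/h = 207/3.6 = 57.50 m/s.
Resolve: vₓ = 57.50 cos 51.4° = 35.87 m/s and v_y0 = 57.50 sin 51.4° = 44.94 m/s.
Set y = v_y0 t − ½ g t² = 41.2: 4.905 t² − 44.94 t + 41.2 = 0.
Quadratic formula: t = (44.94 ± √1211.0) / 9.81 = (44.94 ± 34.80) / 9.81 → t = 1.033 s or 8.128 s.
The first (ascending) time is 1.033 s.

1.03 s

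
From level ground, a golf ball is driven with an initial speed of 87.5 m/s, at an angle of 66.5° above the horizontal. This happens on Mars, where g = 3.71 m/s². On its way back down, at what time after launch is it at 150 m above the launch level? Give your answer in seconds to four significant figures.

41.30 s

Resolve: vₓ = 87.50 cos 66.5° = 34.89 m/s and v_y0 = 87.50 sin 66.5° = 80.24 m/s.
Set y = v_y0 t − ½ g t² = 150: 1.855 t² − 80.24 t + 150 = 0.
Quadratic formula: t = (80.24 ± √5325.9) / 3.71 = (80.24 ± 72.98) / 3.71 → t = 1.958 s or 41.30 s.
The descending-branch root is 41.30 s.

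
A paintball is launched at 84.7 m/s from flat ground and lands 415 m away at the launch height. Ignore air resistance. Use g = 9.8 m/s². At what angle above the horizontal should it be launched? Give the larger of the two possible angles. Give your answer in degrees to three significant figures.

From R = (v₀²/g) sin 2θ: sin 2θ = 9.80 × 415 / 7174.1 = 0.5669.
2θ = 34.53° or 180° − 34.53° = 145.5°, so θ = 17.27° or 72.73°.
The larger angle is 72.73°.

72.7°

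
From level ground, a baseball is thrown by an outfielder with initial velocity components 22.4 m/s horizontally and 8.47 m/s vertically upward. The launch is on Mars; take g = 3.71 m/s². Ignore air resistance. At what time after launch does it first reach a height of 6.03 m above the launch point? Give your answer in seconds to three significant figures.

Set y = v_y0 t − ½ g t² = 6.03: 1.855 t² − 8.470 t + 6.03 = 0.
t = [8.470 ± √(8.470² − 2·3.71·6.03)] / 3.71 = (8.470 ± 5.196) / 3.71, so t = 0.8825 s or t = 3.684 s.
The first (ascending) time is 0.8825 s.

0.882 s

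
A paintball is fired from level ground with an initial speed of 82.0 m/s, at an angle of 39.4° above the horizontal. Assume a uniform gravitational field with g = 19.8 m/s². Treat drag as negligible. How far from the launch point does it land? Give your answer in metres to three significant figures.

Resolve: vₓ = 82.00 cos 39.4° = 63.36 m/s and v_y0 = 82.00 sin 39.4° = 52.05 m/s.
Time aloft: T = 2 v_y0 / g = 2 × 52.05 / 19.8 = 5.257 s.
Horizontal distance R = vₓ T = 63.36 × 5.257 = 333.1 m.

333 m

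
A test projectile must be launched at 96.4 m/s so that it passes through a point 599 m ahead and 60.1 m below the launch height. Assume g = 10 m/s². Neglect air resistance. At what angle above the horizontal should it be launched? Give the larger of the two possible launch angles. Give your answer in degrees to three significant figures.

Trajectory: y = x tanθ − g x² (1 + tan²θ)/(2v₀²). With x = 599, y = −60.1, v₀ = 96.4, g = 10.0:
193.0 tan²θ − 599 tanθ + (132.9) = 0.
tanθ = [599 ± √(599² − 4 × 193.0 × (132.9))] / (2 × 193.0) = (599 ± 506.1) / 386.1, giving tanθ = 0.2406 or 2.862.
θ = 13.53° or 70.74°; the larger is 70.74°.

70.7°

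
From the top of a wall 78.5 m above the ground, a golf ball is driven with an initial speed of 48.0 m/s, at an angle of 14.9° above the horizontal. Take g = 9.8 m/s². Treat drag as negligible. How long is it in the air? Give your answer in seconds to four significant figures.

vₓ = 48.00 cos 14.9° = 46.39 m/s; v_y0 = 48.00 sin 14.9° = 12.34 m/s.
The projectile lands when y = 78.5 + (12.34) t − ½·9.80·t² = 0. Positive root: t = (12.34 + √(12.34² + 2·9.80·78.5)) / 9.80 = (12.34 + 41.12) / 9.80 = 5.455 s.

5.455 s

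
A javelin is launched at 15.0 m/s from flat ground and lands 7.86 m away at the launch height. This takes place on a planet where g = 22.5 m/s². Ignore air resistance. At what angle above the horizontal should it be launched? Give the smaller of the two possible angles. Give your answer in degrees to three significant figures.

From R = (v₀²/g) sin 2θ: sin 2θ = 22.5 × 7.86 / 225.00 = 0.7860.
2θ = 51.81° or 180° − 51.81° = 128.2°, so θ = 25.91° or 64.09°.
The smaller angle is 25.91°.

25.9°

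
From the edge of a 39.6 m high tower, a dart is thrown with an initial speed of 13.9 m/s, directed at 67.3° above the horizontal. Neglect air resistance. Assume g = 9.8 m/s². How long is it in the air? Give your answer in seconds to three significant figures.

vₓ = 13.90 cos 67.3° = 5.364 m/s; v_y0 = 13.90 sin 67.3° = 12.82 m/s.
Vertical motion (up positive, ground at y = 0): 4.900 t² − (12.82) t − 39.6 = 0, so t = (12.82 + √(12.82² + 2·9.80·39.6)) / 9.80 = (12.82 + 30.67) / 9.80 = 4.438 s.

4.44 s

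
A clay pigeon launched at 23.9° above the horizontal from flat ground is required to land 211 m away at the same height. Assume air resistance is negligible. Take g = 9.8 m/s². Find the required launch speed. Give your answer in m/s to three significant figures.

On level ground R = v₀² sin 2θ / g ⇒ v₀ = √(gR / sin 2θ).
v₀ = √(9.80 × 211 / sin 47.80°) = √(2068 / 0.7408) = √2791.3 = 52.83 m/s.

52.8 m/s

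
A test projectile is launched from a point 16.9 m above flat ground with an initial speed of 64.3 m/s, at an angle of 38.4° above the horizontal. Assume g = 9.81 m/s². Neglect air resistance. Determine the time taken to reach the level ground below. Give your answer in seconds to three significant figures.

8.55 s

vₓ = 64.30 cos 38.4° = 50.39 m/s; v_y0 = 64.30 sin 38.4° = 39.94 m/s.
Vertical motion (up positive, ground at y = 0): 4.905 t² − (39.94) t − 16.9 = 0, so t = (39.94 + √(39.94² + 2·9.81·16.9)) / 9.81 = (39.94 + 43.89) / 9.81 = 8.546 s.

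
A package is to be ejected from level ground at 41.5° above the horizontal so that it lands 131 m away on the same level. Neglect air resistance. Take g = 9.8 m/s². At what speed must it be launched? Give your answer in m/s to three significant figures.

On level ground R = v₀² sin 2θ / g ⇒ v₀ = √(gR / sin 2θ).
v₀ = √(9.80 × 131 / sin 83.00°) = √(1284 / 0.9925) = √1293.4 = 35.96 m/s.

36.0 m/s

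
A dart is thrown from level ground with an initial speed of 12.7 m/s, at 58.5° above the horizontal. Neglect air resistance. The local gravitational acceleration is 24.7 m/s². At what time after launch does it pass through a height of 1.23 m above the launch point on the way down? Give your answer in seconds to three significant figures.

Horizontal component vₓ = 12.70 cos 58.5° = 6.636 m/s; vertical v_y0 = 12.70 sin 58.5° = 10.83 m/s.
Height y(t) = 10.83 t − 12.35 t² = 1.23 gives 12.35 t² − 10.83 t + 1.23 = 0.
t = [10.83 ± √(10.83² − 2·24.7·1.23)] / 24.7 = (10.83 ± 7.516) / 24.7, so t = 0.1341 s or t = 0.7427 s.
The descending-branch root is 0.7427 s.

0.743 s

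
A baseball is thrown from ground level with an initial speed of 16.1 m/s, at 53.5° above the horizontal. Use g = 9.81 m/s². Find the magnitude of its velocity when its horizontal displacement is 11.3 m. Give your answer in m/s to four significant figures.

Resolve: vₓ = 16.10 cos 53.5° = 9.577 m/s and v_y0 = 16.10 sin 53.5° = 12.94 m/s.
x = vₓ t ⇒ t = 11.3/9.577 = 1.180 s.
Vertical velocity there: v_y = v_y0 − g t = 12.94 − 9.81 × 1.180 = 1.367 m/s.
Speed: √(vₓ² + v_y²) = √(9.577² + 1.367²) = 9.674 m/s.

9.674 m/s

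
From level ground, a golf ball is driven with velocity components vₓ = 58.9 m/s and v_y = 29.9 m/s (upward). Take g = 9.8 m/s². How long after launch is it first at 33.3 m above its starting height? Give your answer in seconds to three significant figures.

1.47 s

Set y = v_y0 t − ½ g t² = 33.3: 4.900 t² − 29.90 t + 33.3 = 0.
t = [29.90 ± √(29.90² − 2·9.80·33.3)] / 9.80 = (29.90 ± 15.53) / 9.80, so t = 1.466 s or t = 4.636 s.
The first (ascending) time is 1.466 s.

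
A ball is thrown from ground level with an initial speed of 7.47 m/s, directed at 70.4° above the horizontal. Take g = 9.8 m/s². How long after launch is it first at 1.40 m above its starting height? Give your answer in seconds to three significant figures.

0.239 s

Components: vₓ = 7.470 cos 70.4° = 2.506 m/s, v_y0 = 7.470 sin 70.4° = 7.037 m/s.
Set y = v_y0 t − ½ g t² = 1.40: 4.900 t² − 7.037 t + 1.40 = 0.
t = [7.037 ± √(7.037² − 2·9.80·1.40)] / 9.80 = (7.037 ± 4.699) / 9.80, so t = 0.2386 s or t = 1.198 s.
The first (ascending) time is 0.2386 s.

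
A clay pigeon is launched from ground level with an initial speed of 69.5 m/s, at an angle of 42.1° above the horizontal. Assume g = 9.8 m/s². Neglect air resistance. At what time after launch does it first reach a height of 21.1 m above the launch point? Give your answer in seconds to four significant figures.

Horizontal component vₓ = 69.50 cos 42.1° = 51.57 m/s; vertical v_y0 = 69.50 sin 42.1° = 46.59 m/s.
Set y = v_y0 t − ½ g t² = 21.1: 4.900 t² − 46.59 t + 21.1 = 0.
t = [46.59 ± √(46.59² − 2·9.80·21.1)] / 9.80 = (46.59 ± 41.92) / 9.80, so t = 0.4767 s or t = 9.032 s.
The first (ascending) time is 0.4767 s.

0.4767 s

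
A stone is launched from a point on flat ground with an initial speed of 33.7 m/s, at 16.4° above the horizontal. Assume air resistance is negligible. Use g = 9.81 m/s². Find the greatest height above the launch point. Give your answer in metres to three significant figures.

4.61 m

Resolve: vₓ = 33.70 cos 16.4° = 32.33 m/s and v_y0 = 33.70 sin 16.4° = 9.515 m/s.
Peak height H = v_y0² / (2g) = 90.533 / 19.62 = 4.614 m.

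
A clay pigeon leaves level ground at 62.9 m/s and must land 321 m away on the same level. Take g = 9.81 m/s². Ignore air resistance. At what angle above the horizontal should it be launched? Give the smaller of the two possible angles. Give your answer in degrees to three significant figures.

Level-ground range R = v₀² sin(2θ)/g ⇒ sin(2θ) = gR/v₀² = 9.81 × 321 / 62.9² = 0.7959.
2θ = 52.74° or 180° − 52.74° = 127.3°, so θ = 26.37° or 63.63°.
The smaller angle is 26.37°.

26.4°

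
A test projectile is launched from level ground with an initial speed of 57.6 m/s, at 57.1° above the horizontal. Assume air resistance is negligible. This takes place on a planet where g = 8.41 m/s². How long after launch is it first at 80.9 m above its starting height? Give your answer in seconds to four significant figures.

vₓ = 57.60 cos 57.1° = 31.29 m/s; v_y0 = 57.60 sin 57.1° = 48.36 m/s.
Set y = v_y0 t − ½ g t² = 80.9: 4.205 t² − 48.36 t + 80.9 = 0.
t = [48.36 ± √(48.36² − 2·8.41·80.9)] / 8.41 = (48.36 ± 31.28) / 8.41, so t = 2.032 s or t = 9.469 s.
The first (ascending) time is 2.032 s.

2.032 s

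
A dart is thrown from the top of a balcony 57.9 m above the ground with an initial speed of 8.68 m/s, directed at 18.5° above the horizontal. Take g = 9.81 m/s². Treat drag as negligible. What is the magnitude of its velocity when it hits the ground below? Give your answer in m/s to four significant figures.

34.80 m/s

Components: vₓ = 8.680 cos 18.5° = 8.231 m/s, v_y0 = 8.680 sin 18.5° = 2.754 m/s.
With up positive and y = 0 at the ground: y(t) = 57.9 + (2.754) t − 4.905 t². Setting y = 0 and taking the positive root: t = [2.754 + √(2.754² + 2·9.81·57.9)] / 9.81 = (2.754 + 33.82) / 9.81 = 3.728 s.
Vertical velocity at impact: v_y = v_y0 − g t = 2.754 − 9.81 × 3.728 = −33.82 m/s.
Speed: |v| = √(vₓ² + v_y²) = √(8.231² + 33.82²) = 34.80 m/s.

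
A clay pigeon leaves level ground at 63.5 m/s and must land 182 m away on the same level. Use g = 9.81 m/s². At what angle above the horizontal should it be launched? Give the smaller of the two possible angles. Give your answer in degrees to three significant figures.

13.1°

Level-ground range R = v₀² sin(2θ)/g ⇒ sin(2θ) = gR/v₀² = 9.81 × 182 / 63.5² = 0.4428.
2θ = 26.28° or 180° − 26.28° = 153.7°, so θ = 13.14° or 76.86°.
The smaller angle is 13.14°.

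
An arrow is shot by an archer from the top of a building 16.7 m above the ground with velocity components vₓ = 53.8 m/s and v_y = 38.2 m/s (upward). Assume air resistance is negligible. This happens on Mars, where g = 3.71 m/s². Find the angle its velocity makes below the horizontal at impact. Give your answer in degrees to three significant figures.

36.5°

Vertical motion (up positive, ground at y = 0): 1.855 t² − (38.20) t − 16.7 = 0, so t = (38.20 + √(38.20² + 2·3.71·16.7)) / 3.71 = (38.20 + 39.79) / 3.71 = 21.02 s.
At impact: v_y = v_y0 − g t = −39.79 m/s; vₓ = 53.80 m/s.
Angle below horizontal: arctan(|v_y|/vₓ) = arctan(39.79/53.80) = 36.49°.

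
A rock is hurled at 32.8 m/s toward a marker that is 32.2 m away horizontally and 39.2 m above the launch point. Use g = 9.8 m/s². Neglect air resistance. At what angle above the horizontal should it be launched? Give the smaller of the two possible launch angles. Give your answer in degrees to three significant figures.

Trajectory: y = x tanθ − g x² (1 + tan²θ)/(2v₀²). With x = 32.2, y = 39.2, v₀ = 32.8, g = 9.80:
4.722 tan²θ − 32.2 tanθ + (43.92) = 0.
tanθ = [32.2 ± √(32.2² − 4 × 4.722 × (43.92))] / (2 × 4.722) = (32.2 ± 14.39) / 9.445, giving tanθ = 1.885 or 4.933.
θ = 62.06° or 78.54°; the smaller is 62.06°.

62.1°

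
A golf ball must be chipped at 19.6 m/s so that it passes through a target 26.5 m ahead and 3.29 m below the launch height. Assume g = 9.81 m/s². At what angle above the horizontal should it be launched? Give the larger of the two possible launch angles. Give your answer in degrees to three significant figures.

Trajectory: y = x tanθ − g x² (1 + tan²θ)/(2v₀²). With x = 26.5, y = −3.29, v₀ = 19.6, g = 9.81:
8.966 tan²θ − 26.5 tanθ + (5.676) = 0.
tanθ = [26.5 ± √(26.5² − 4 × 8.966 × (5.676))] / (2 × 8.966) = (26.5 ± 22.33) / 17.93, giving tanθ = 0.2325 or 2.723.
θ = 13.09° or 69.83°; the larger is 69.83°.

69.8°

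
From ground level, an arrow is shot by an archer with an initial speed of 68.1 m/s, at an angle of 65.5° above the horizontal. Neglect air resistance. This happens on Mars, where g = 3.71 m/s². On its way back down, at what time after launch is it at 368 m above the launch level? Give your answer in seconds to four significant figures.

25.68 s

Horizontal component vₓ = 68.10 cos 65.5° = 28.24 m/s; vertical v_y0 = 68.10 sin 65.5° = 61.97 m/s.
Require v_y0 t − ½ g t² = 368, i.e. 1.855 t² − 61.97 t + 368 = 0.
Quadratic formula: t = (61.97 ± √1109.5) / 3.71 = (61.97 ± 33.31) / 3.71 → t = 7.725 s or 25.68 s.
The descending-branch root is 25.68 s.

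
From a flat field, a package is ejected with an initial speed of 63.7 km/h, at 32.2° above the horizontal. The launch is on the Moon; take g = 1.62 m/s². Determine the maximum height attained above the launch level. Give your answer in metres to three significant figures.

Convert: 63.7 km/h = 63.7/3.6 = 17.69 m/s.
Resolve: vₓ = 17.69 cos 32.2° = 14.97 m/s and v_y0 = 17.69 sin 32.2° = 9.429 m/s.
Peak height H = v_y0² / (2g) = 88.905 / 3.240 = 27.44 m.

27.4 m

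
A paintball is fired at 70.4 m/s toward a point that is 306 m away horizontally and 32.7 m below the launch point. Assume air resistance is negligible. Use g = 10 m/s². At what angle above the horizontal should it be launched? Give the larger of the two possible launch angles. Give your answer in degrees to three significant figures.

71.7°

Trajectory: y = x tanθ − g x² (1 + tan²θ)/(2v₀²). With x = 306, y = −32.7, v₀ = 70.4, g = 10.0:
94.46 tan²θ − 306 tanθ + (61.76) = 0.
tanθ = [306 ± √(306² − 4 × 94.46 × (61.76))] / (2 × 94.46) = (306 ± 265.1) / 188.9, giving tanθ = 0.2163 or 3.023.
θ = 12.20° or 71.70°; the larger is 71.70°.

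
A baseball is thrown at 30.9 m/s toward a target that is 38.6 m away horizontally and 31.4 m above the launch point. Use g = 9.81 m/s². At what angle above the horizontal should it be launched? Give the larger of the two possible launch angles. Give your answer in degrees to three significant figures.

Trajectory: y = x tanθ − g x² (1 + tan²θ)/(2v₀²). With x = 38.6, y = 31.4, v₀ = 30.9, g = 9.81:
7.654 tan²θ − 38.6 tanθ + (39.05) = 0.
tanθ = [38.6 ± √(38.6² − 4 × 7.654 × (39.05))] / (2 × 7.654) = (38.6 ± 17.15) / 15.31, giving tanθ = 1.401 or 3.642.
θ = 54.48° or 74.65°; the larger is 74.65°.

74.6°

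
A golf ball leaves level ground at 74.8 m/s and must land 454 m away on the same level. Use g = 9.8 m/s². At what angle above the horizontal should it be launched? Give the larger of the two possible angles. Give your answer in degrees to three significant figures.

63.7°

R = v₀² sin 2θ / g gives sin 2θ = gR/v₀² = 9.80·454/74.8² = 0.7952.
2θ = 52.67° or 180° − 52.67° = 127.3°, so θ = 26.34° or 63.66°.
The larger angle is 63.66°.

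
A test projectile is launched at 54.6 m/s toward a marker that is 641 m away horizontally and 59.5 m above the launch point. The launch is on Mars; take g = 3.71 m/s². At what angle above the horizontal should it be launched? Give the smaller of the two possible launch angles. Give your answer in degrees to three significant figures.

33.9°

Trajectory: y = x tanθ − g x² (1 + tan²θ)/(2v₀²). With x = 641, y = 59.5, v₀ = 54.6, g = 3.71:
255.7 tan²θ − 641 tanθ + (315.2) = 0.
tanθ = [641 ± √(641² − 4 × 255.7 × (315.2))] / (2 × 255.7) = (641 ± 297.6) / 511.3, giving tanθ = 0.6716 or 1.836.
θ = 33.88° or 61.42°; the smaller is 33.88°.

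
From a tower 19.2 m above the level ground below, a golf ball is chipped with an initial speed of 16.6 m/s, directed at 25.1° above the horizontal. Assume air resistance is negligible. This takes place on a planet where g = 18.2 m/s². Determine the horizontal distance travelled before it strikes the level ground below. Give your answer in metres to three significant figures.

Components: vₓ = 16.60 cos 25.1° = 15.03 m/s, v_y0 = 16.60 sin 25.1° = 7.042 m/s.
Vertical motion (up positive, ground at y = 0): 9.100 t² − (7.042) t − 19.2 = 0, so t = (7.042 + √(7.042² + 2·18.2·19.2)) / 18.2 = (7.042 + 27.36) / 18.2 = 1.890 s.
Horizontal distance: R = vₓ t = 15.03 × 1.890 = 28.41 m.

28.4 m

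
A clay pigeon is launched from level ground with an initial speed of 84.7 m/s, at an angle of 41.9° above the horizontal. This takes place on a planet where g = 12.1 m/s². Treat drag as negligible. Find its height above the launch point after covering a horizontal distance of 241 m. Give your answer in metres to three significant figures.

Resolve: vₓ = 84.70 cos 41.9° = 63.04 m/s and v_y0 = 84.70 sin 41.9° = 56.57 m/s.
Time to reach x = 241 m: t = x/vₓ = 241/63.04 = 3.823 s.
Height: y = v_y0 t − ½ g t² = 56.57 × 3.823 − 6.050 × 3.823² = 216.2 − 88.41 = 127.8 m.

128 m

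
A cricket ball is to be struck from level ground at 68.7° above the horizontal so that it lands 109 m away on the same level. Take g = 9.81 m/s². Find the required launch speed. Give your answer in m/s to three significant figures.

Level-ground range: R = v₀² sin(2θ)/g, so v₀ = √(gR / sin 2θ).
v₀ = √(9.81 × 109 / sin 137.4°) = √(1069 / 0.6769) = √1579.7 = 39.75 m/s.

39.7 m/s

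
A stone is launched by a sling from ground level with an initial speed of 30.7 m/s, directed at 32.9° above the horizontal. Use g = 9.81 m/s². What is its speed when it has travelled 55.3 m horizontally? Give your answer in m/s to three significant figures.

Components: vₓ = 30.70 cos 32.9° = 25.78 m/s, v_y0 = 30.70 sin 32.9° = 16.68 m/s.
At x = 55.3 m, t = x/vₓ = 55.3/25.78 = 2.145 s.
Vertical velocity there: v_y = v_y0 − g t = 16.68 − 9.81 × 2.145 = −4.371 m/s.
Speed: √(vₓ² + v_y²) = √(25.78² + 4.371²) = 26.14 m/s.

26.1 m/s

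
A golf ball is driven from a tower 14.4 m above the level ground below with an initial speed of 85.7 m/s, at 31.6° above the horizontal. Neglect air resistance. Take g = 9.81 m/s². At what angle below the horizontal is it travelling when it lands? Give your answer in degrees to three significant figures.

vₓ = 85.70 cos 31.6° = 72.99 m/s; v_y0 = 85.70 sin 31.6° = 44.91 m/s.
Vertical motion (up positive, ground at y = 0): 4.905 t² − (44.91) t − 14.4 = 0, so t = (44.91 + √(44.91² + 2·9.81·14.4)) / 9.81 = (44.91 + 47.95) / 9.81 = 9.465 s.
At impact: v_y = v_y0 − g t = −47.95 m/s; vₓ = 72.99 m/s.
Angle below horizontal: arctan(|v_y|/vₓ) = arctan(47.95/72.99) = 33.30°.

33.3°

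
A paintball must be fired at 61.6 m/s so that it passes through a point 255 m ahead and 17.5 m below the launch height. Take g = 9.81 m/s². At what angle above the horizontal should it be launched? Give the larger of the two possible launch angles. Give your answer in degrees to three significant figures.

70.0°

Trajectory: y = x tanθ − g x² (1 + tan²θ)/(2v₀²). With x = 255, y = −17.5, v₀ = 61.6, g = 9.81:
84.05 tan²θ − 255 tanθ + (66.55) = 0.
tanθ = [255 ± √(255² − 4 × 84.05 × (66.55))] / (2 × 84.05) = (255 ± 206.5) / 168.1, giving tanθ = 0.2884 or 2.745.
θ = 16.09° or 69.99°; the larger is 69.99°.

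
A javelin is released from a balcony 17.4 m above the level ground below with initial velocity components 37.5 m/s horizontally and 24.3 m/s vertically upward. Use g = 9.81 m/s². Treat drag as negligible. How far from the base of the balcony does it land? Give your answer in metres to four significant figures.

209.6 m

Vertical motion (up positive, ground at y = 0): 4.905 t² − (24.30) t − 17.4 = 0, so t = (24.30 + √(24.30² + 2·9.81·17.4)) / 9.81 = (24.30 + 30.53) / 9.81 = 5.589 s.
Horizontal distance: R = vₓ t = 37.50 × 5.589 = 209.6 m.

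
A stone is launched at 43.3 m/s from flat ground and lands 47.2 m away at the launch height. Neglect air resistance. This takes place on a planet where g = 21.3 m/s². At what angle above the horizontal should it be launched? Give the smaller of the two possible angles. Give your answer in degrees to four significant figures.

16.21°

From R = (v₀²/g) sin 2θ: sin 2θ = 21.3 × 47.2 / 1874.9 = 0.5362.
2θ = 32.43° or 180° − 32.43° = 147.6°, so θ = 16.21° or 73.79°.
The smaller angle is 16.21°.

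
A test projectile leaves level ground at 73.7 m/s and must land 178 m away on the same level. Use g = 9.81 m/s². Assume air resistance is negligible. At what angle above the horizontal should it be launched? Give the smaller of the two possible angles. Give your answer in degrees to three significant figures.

9.38°

Level-ground range R = v₀² sin(2θ)/g ⇒ sin(2θ) = gR/v₀² = 9.81 × 178 / 73.7² = 0.3215.
2θ = 18.75° or 180° − 18.75° = 161.2°, so θ = 9.376° or 80.62°.
The smaller angle is 9.376°.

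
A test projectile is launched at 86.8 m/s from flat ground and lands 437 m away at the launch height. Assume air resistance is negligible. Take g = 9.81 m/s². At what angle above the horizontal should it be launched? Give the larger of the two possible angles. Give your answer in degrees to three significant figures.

From R = (v₀²/g) sin 2θ: sin 2θ = 9.81 × 437 / 7534.2 = 0.5690.
2θ = 34.68° or 180° − 34.68° = 145.3°, so θ = 17.34° or 72.66°.
The larger angle is 72.66°.

72.7°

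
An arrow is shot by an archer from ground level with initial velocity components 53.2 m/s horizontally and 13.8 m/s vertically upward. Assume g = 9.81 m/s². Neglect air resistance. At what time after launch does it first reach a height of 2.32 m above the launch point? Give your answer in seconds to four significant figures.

0.1796 s

Set y = v_y0 t − ½ g t² = 2.32: 4.905 t² − 13.80 t + 2.32 = 0.
t = [13.80 ± √(13.80² − 2·9.81·2.32)] / 9.81 = (13.80 ± 12.04) / 9.81, so t = 0.1796 s or t = 2.634 s.
The first (ascending) time is 0.1796 s.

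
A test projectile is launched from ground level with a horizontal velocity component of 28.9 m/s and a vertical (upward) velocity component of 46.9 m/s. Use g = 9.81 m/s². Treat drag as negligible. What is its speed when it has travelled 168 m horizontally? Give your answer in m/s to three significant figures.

30.6 m/s

x = vₓ t ⇒ t = 168/28.90 = 5.813 s.
Vertical velocity there: v_y = v_y0 − g t = 46.90 − 9.81 × 5.813 = −10.13 m/s.
Speed: √(vₓ² + v_y²) = √(28.90² + 10.13²) = 30.62 m/s.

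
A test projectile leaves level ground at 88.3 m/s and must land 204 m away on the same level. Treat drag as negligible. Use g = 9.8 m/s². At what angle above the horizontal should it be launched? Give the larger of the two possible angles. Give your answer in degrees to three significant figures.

R = v₀² sin 2θ / g gives sin 2θ = gR/v₀² = 9.80·204/88.3² = 0.2564.
2θ = 14.86° or 180° − 14.86° = 165.1°, so θ = 7.429° or 82.57°.
The larger angle is 82.57°.

82.6°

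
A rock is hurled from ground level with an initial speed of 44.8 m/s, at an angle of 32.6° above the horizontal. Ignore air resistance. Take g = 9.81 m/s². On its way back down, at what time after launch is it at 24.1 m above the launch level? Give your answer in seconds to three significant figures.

3.53 s

Horizontal component vₓ = 44.80 cos 32.6° = 37.74 m/s; vertical v_y0 = 44.80 sin 32.6° = 24.14 m/s.
Height y(t) = 24.14 t − 4.905 t² = 24.1 gives 4.905 t² − 24.14 t + 24.1 = 0.
Quadratic formula: t = (24.14 ± √109.75) / 9.81 = (24.14 ± 10.48) / 9.81 → t = 1.393 s or 3.528 s.
The descending-branch root is 3.528 s.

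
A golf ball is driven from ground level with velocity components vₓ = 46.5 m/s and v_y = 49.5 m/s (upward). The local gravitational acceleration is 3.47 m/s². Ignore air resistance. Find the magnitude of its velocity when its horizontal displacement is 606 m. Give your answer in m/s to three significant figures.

At x = 606 m, t = x/vₓ = 606/46.50 = 13.03 s.
Vertical velocity there: v_y = v_y0 − g t = 49.50 − 3.47 × 13.03 = 4.278 m/s.
Speed: √(vₓ² + v_y²) = √(46.50² + 4.278²) = 46.70 m/s.

46.7 m/s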